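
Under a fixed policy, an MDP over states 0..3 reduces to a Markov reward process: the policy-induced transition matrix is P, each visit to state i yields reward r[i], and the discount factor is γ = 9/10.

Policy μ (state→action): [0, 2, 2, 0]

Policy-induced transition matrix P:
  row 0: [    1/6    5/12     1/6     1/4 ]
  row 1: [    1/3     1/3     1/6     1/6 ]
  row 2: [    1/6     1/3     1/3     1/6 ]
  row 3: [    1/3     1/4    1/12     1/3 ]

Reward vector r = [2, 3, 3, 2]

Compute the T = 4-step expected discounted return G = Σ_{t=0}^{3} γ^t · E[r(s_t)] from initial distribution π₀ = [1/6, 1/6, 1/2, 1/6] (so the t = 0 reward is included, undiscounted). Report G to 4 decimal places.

G = 8.8572

t=0: π = [0.1667, 0.1667, 0.5000, 0.1667], E[r] = 2.6667, γ^t·E[r] = 2.666667, running G = 2.666667
t=1: π = [0.2222, 0.3333, 0.2361, 0.2083], E[r] = 2.5694, γ^t·E[r] = 2.312500, running G = 4.979167
t=2: π = [0.2569, 0.3345, 0.1887, 0.2199], E[r] = 2.5231, γ^t·E[r] = 2.043750, running G = 7.022917
t=3: π = [0.2591, 0.3364, 0.1798, 0.2247], E[r] = 2.5162, γ^t·E[r] = 1.834313, running G = 8.857229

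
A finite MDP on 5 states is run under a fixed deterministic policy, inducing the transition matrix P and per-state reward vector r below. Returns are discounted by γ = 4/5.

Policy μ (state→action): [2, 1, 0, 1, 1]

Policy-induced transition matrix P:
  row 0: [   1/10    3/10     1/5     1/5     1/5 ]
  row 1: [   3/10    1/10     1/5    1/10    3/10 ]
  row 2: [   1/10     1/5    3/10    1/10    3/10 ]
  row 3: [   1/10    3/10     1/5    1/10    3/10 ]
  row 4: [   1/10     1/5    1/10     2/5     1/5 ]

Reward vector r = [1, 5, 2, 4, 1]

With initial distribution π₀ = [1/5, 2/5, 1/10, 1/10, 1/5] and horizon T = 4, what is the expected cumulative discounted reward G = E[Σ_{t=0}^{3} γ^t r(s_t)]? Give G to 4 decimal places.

G = 8.0249

t=0: π = [0.2000, 0.4000, 0.1000, 0.1000, 0.2000], E[r] = 3.0000, γ^t·E[r] = 3.000000, running G = 3.000000
t=1: π = [0.1800, 0.1900, 0.1900, 0.1800, 0.2600], E[r] = 2.4900, γ^t·E[r] = 1.992000, running G = 4.992000
t=2: π = [0.1380, 0.2170, 0.1930, 0.1960, 0.2560], E[r] = 2.6490, γ^t·E[r] = 1.695360, running G = 6.687360
t=3: π = [0.1434, 0.2117, 0.1937, 0.1906, 0.2606], E[r] = 2.6123, γ^t·E[r] = 1.337498, running G = 8.024858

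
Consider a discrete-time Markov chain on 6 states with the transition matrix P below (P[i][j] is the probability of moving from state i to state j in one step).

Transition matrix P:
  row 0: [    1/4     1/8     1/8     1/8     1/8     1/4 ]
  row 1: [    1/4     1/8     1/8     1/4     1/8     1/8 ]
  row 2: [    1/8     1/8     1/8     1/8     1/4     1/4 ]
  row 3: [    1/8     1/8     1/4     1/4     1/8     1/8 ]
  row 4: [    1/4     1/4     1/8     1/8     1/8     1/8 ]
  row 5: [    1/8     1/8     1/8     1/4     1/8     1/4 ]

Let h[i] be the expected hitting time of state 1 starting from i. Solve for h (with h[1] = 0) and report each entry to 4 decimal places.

h = [6.9971, 0.0000, 6.8878, 6.9818, 6.1227, 6.9952]

First-step conditioning: h[1] = 0; for i ≠ 1, h[i] = 1 + Σ_k P[i][k]·h[k].
  h[0] = 1 + 1/4·h[0] + 1/8·h[2] + 1/8·h[3] + 1/8·h[4] + 1/4·h[5]
  h[2] = 1 + 1/8·h[0] + 1/8·h[2] + 1/8·h[3] + 1/4·h[4] + 1/4·h[5]
  h[3] = 1 + 1/8·h[0] + 1/4·h[2] + 1/4·h[3] + 1/8·h[4] + 1/8·h[5]
  h[4] = 1 + 1/4·h[0] + 1/8·h[2] + 1/8·h[3] + 1/8·h[4] + 1/8·h[5]
  h[5] = 1 + 1/8·h[0] + 1/8·h[2] + 1/4·h[3] + 1/8·h[4] + 1/4·h[5]
Solving the 5×5 linear system over states ≠ 1 gives exactly h = [7298/1043, 0, 7184/1043, 7282/1043, 6386/1043, 7296/1043] (h[1] = 0 is the target).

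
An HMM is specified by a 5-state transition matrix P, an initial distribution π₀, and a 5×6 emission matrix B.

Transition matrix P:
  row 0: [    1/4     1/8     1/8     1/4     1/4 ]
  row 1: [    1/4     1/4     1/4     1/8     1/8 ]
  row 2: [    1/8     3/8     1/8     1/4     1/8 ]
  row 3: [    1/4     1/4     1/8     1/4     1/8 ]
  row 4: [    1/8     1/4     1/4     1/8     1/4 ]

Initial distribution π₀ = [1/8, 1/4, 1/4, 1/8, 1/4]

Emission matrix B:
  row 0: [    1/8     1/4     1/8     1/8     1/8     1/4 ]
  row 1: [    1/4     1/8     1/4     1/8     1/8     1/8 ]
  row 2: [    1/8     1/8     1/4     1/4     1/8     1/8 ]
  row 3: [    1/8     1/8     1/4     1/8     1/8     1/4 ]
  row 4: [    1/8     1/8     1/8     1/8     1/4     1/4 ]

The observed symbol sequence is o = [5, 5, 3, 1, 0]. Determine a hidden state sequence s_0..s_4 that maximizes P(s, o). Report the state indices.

t=0: δ = [3.125e-02, 3.125e-02, 3.125e-02, 3.125e-02, 6.250e-02]  (obs o_0=5)
t=1: δ = [1.953e-03, 1.953e-03, 1.953e-03, 1.953e-03, 3.906e-03]  ψ = [0, 4, 4, 0, 4]  (obs o_1=5)
t=2: δ = [6.104e-05, 1.221e-04, 2.441e-04, 6.104e-05, 1.221e-04]  ψ = [0, 4, 4, 0, 4]  (obs o_2=3)
t=3: δ = [7.629e-06, 1.144e-05, 3.815e-06, 7.629e-06, 3.815e-06]  ψ = [1, 2, 1, 2, 2]  (obs o_3=1)
t=4: δ = [3.576e-07, 7.153e-07, 3.576e-07, 2.384e-07, 2.384e-07]  ψ = [1, 1, 1, 0, 0]  (obs o_4=0)
backtrack: best end state = 1; path = [4, 4, 2, 1, 1]

path = [4, 4, 2, 1, 1]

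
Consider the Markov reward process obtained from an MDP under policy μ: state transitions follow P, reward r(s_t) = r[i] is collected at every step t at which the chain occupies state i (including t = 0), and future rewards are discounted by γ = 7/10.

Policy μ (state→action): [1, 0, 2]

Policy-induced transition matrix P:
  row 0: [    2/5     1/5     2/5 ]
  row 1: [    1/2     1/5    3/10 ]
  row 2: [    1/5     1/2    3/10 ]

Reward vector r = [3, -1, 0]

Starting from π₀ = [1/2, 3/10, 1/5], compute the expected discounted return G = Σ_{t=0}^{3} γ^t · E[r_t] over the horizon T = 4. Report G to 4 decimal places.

G = 2.4806

t=0: π = [0.5000, 0.3000, 0.2000], E[r] = 1.2000, γ^t·E[r] = 1.200000, running G = 1.200000
t=1: π = [0.3900, 0.2600, 0.3500], E[r] = 0.9100, γ^t·E[r] = 0.637000, running G = 1.837000
t=2: π = [0.3560, 0.3050, 0.3390], E[r] = 0.7630, γ^t·E[r] = 0.373870, running G = 2.210870
t=3: π = [0.3627, 0.3017, 0.3356], E[r] = 0.7864, γ^t·E[r] = 0.269735, running G = 2.480605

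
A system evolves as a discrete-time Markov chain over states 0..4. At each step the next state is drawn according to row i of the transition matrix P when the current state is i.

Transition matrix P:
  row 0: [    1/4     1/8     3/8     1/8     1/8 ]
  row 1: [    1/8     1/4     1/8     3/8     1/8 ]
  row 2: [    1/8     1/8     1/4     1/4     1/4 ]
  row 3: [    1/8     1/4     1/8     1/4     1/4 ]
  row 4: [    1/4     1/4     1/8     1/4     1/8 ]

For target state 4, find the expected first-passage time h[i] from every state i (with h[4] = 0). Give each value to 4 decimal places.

First-step conditioning: h[4] = 0; for i ≠ 4, h[i] = 1 + Σ_k P[i][k]·h[k].
  h[0] = 1 + 1/4·h[0] + 1/8·h[1] + 3/8·h[2] + 1/8·h[3]
  h[1] = 1 + 1/8·h[0] + 1/4·h[1] + 1/8·h[2] + 3/8·h[3]
  h[2] = 1 + 1/8·h[0] + 1/8·h[1] + 1/4·h[2] + 1/4·h[3]
  h[3] = 1 + 1/8·h[0] + 1/4·h[1] + 1/8·h[2] + 1/4·h[3]
Solving the 4×4 linear system over states ≠ 4 gives exactly h = [1756/323, 1764/323, 1540/323, 1568/323, 0] (h[4] = 0 is the target).

h = [5.4365, 5.4613, 4.7678, 4.8545, 0.0000]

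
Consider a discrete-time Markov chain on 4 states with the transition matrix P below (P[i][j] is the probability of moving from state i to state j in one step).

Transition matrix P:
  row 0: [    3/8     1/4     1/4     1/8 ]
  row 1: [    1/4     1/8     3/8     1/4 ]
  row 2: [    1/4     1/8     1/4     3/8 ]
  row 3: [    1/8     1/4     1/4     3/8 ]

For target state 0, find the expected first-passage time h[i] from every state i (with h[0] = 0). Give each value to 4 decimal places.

First-step conditioning: h[0] = 0; for i ≠ 0, h[i] = 1 + Σ_k P[i][k]·h[k].
  h[1] = 1 + 1/8·h[1] + 3/8·h[2] + 1/4·h[3]
  h[2] = 1 + 1/8·h[1] + 1/4·h[2] + 3/8·h[3]
  h[3] = 1 + 1/4·h[1] + 1/4·h[2] + 3/8·h[3]
Solving the 3×3 linear system over states ≠ 0 gives exactly h = [0, 512/107, 520/107, 584/107] (h[0] = 0 is the target).

h = [0.0000, 4.7850, 4.8598, 5.4579]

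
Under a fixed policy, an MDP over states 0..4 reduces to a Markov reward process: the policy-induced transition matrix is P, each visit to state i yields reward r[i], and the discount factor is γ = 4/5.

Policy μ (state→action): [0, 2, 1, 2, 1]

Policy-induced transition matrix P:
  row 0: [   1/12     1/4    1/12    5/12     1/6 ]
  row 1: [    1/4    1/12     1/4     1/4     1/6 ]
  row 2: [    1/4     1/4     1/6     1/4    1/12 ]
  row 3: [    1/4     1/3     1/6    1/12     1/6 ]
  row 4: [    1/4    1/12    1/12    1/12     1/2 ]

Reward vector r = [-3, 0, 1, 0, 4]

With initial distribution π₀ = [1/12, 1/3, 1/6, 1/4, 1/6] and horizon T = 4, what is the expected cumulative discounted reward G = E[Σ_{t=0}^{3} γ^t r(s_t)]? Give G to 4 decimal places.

G = 1.2914

t=0: π = [0.0833, 0.3333, 0.1667, 0.2500, 0.1667], E[r] = 0.5833, γ^t·E[r] = 0.583333, running G = 0.583333
t=1: π = [0.2361, 0.1875, 0.1736, 0.1944, 0.2083], E[r] = 0.2986, γ^t·E[r] = 0.238889, running G = 0.822222
t=2: π = [0.2106, 0.2002, 0.1453, 0.2222, 0.2216], E[r] = 0.3999, γ^t·E[r] = 0.255926, running G = 1.078148
t=3: π = [0.2149, 0.1982, 0.1473, 0.2111, 0.2284], E[r] = 0.4164, γ^t·E[r] = 0.213210, running G = 1.291358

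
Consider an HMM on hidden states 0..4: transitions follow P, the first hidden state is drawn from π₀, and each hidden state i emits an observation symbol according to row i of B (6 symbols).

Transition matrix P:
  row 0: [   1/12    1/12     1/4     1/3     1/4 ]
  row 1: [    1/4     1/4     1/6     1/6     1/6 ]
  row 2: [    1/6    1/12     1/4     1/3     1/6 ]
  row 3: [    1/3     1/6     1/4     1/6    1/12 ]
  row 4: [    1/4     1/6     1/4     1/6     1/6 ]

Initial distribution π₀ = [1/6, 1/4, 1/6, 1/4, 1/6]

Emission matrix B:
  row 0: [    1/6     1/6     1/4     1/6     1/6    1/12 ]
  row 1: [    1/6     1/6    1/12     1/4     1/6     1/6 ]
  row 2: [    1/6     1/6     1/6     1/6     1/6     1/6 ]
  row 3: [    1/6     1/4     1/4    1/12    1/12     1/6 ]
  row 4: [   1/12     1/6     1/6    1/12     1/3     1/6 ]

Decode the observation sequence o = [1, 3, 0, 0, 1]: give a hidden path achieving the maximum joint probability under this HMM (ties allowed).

path = [3, 0, 3, 0, 3]

t=0: δ = [2.778e-02, 4.167e-02, 2.778e-02, 6.250e-02, 2.778e-02]  (obs o_0=1)
t=1: δ = [3.472e-03, 2.604e-03, 2.604e-03, 8.681e-04, 5.787e-04]  ψ = [3, 1, 3, 3, 0]  (obs o_1=3)
t=2: δ = [1.085e-04, 1.085e-04, 1.447e-04, 1.929e-04, 7.234e-05]  ψ = [1, 1, 0, 0, 0]  (obs o_2=0)
t=3: δ = [1.072e-05, 5.358e-06, 8.038e-06, 8.038e-06, 2.261e-06]  ψ = [3, 3, 3, 2, 0]  (obs o_3=0)
t=4: δ = [4.465e-07, 2.233e-07, 4.465e-07, 8.931e-07, 4.465e-07]  ψ = [3, 1, 0, 0, 0]  (obs o_4=1)
backtrack: best end state = 3; path = [3, 0, 3, 0, 3]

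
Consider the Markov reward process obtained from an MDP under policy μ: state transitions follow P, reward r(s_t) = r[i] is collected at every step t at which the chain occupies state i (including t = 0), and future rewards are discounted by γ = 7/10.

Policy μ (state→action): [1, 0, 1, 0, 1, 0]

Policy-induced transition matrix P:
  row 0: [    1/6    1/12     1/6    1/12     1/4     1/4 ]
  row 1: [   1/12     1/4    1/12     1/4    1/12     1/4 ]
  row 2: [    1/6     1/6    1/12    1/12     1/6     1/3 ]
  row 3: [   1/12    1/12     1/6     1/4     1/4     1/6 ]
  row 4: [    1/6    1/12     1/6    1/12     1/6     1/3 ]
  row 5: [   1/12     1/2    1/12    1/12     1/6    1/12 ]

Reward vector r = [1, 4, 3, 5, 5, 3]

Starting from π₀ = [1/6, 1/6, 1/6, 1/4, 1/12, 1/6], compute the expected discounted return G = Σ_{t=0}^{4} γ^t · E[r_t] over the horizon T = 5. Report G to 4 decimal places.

G = 9.9245

t=0: π = [0.1667, 0.1667, 0.1667, 0.2500, 0.0833, 0.1667], E[r] = 3.5000, γ^t·E[r] = 3.500000, running G = 3.500000
t=1: π = [0.1181, 0.1944, 0.1250, 0.1528, 0.1875, 0.2222], E[r] = 3.6389, γ^t·E[r] = 2.547222, running G = 6.047222
t=2: π = [0.1192, 0.2188, 0.1215, 0.1412, 0.1730, 0.2263], E[r] = 3.6088, γ^t·E[r] = 1.768310, running G = 7.815532
t=3: π = [0.1178, 0.2242, 0.1195, 0.1433, 0.1701, 0.2251], E[r] = 3.6155, γ^t·E[r] = 1.240116, running G = 9.055649
t=4: π = [0.1173, 0.2244, 0.1193, 0.1446, 0.1697, 0.2247], E[r] = 3.6185, γ^t·E[r] = 0.868809, running G = 9.924458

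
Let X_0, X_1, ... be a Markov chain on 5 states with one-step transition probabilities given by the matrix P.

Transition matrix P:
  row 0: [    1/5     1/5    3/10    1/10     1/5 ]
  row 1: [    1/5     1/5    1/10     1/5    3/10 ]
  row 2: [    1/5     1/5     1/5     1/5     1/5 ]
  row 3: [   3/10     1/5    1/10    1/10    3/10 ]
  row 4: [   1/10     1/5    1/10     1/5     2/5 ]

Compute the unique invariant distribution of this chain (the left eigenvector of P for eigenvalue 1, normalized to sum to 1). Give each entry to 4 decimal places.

Balance equations π_j = Σ_i π_i·P[i][j]:
  π_0 = 1/5·π_0 + 1/5·π_1 + 1/5·π_2 + 3/10·π_3 + 1/10·π_4
  π_1 = 1/5·π_0 + 1/5·π_1 + 1/5·π_2 + 1/5·π_3 + 1/5·π_4
  π_2 = 3/10·π_0 + 1/10·π_1 + 1/5·π_2 + 1/10·π_3 + 1/10·π_4
  π_3 = 1/10·π_0 + 1/5·π_1 + 1/5·π_2 + 1/10·π_3 + 1/5·π_4
  normalize: π_0 + π_1 + π_2 + π_3 + π_4 = 1
Solving the linear system gives exactly π = [829/4435, 1/5, 677/4435, 731/4435, 1311/4435].

π = [0.1869, 0.2000, 0.1526, 0.1648, 0.2956]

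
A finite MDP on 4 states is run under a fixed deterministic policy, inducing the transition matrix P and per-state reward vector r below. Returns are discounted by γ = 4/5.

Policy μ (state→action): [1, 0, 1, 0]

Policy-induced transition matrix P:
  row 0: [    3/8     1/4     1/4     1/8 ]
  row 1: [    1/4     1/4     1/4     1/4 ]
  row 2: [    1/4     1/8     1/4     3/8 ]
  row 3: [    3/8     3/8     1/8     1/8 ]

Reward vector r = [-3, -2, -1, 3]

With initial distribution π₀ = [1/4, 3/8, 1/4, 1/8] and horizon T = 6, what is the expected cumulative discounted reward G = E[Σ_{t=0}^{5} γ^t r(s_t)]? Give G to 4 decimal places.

G = -4.0391

t=0: π = [0.2500, 0.3750, 0.2500, 0.1250], E[r] = -1.3750, γ^t·E[r] = -1.375000, running G = -1.375000
t=1: π = [0.2969, 0.2344, 0.2344, 0.2344], E[r] = -0.8906, γ^t·E[r] = -0.712500, running G = -2.087500
t=2: π = [0.3164, 0.2500, 0.2207, 0.2129], E[r] = -1.0313, γ^t·E[r] = -0.660000, running G = -2.747500
t=3: π = [0.3162, 0.2490, 0.2234, 0.2114], E[r] = -1.0356, γ^t·E[r] = -0.530250, running G = -3.277750
t=4: π = [0.3159, 0.2485, 0.2236, 0.2120], E[r] = -1.0325, γ^t·E[r] = -0.422913, running G = -3.700663
t=5: π = [0.3160, 0.2486, 0.2235, 0.2120], E[r] = -1.0327, γ^t·E[r] = -0.338398, running G = -4.039060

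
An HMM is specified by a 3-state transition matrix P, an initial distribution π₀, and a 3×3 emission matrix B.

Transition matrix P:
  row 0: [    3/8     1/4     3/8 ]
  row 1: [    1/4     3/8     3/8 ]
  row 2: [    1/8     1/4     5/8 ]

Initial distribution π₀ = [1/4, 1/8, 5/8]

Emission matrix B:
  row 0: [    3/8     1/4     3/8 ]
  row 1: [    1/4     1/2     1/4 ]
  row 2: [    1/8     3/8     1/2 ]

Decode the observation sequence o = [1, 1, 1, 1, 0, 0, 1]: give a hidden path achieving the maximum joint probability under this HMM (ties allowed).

t=0: δ = [6.250e-02, 6.250e-02, 2.344e-01]  (obs o_0=1)
t=1: δ = [7.324e-03, 2.930e-02, 5.493e-02]  ψ = [2, 2, 2]  (obs o_1=1)
t=2: δ = [1.831e-03, 6.866e-03, 1.287e-02]  ψ = [1, 2, 2]  (obs o_2=1)
t=3: δ = [4.292e-04, 1.609e-03, 3.017e-03]  ψ = [1, 2, 2]  (obs o_3=1)
t=4: δ = [1.509e-04, 1.886e-04, 2.357e-04]  ψ = [1, 2, 2]  (obs o_4=0)
t=5: δ = [2.122e-05, 1.768e-05, 1.842e-05]  ψ = [0, 1, 2]  (obs o_5=0)
t=6: δ = [1.989e-06, 3.315e-06, 4.317e-06]  ψ = [0, 1, 2]  (obs o_6=1)
backtrack: best end state = 2; path = [2, 2, 2, 2, 2, 2, 2]

path = [2, 2, 2, 2, 2, 2, 2]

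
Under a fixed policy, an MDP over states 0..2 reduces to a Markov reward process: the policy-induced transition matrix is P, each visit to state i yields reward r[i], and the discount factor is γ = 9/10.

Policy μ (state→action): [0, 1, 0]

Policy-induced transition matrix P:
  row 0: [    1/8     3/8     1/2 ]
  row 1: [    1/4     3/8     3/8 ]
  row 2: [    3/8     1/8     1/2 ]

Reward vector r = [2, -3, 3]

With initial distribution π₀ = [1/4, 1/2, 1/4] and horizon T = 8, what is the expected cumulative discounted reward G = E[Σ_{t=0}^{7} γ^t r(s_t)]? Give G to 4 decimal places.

t=0: π = [0.2500, 0.5000, 0.2500], E[r] = -0.2500, γ^t·E[r] = -0.250000, running G = -0.250000
t=1: π = [0.2500, 0.3125, 0.4375], E[r] = 0.8750, γ^t·E[r] = 0.787500, running G = 0.537500
t=2: π = [0.2734, 0.2656, 0.4609], E[r] = 1.1328, γ^t·E[r] = 0.917578, running G = 1.455078
t=3: π = [0.2734, 0.2598, 0.4668], E[r] = 1.1680, γ^t·E[r] = 0.851449, running G = 2.306527
t=4: π = [0.2742, 0.2583, 0.4675], E[r] = 1.1760, γ^t·E[r] = 0.771590, running G = 3.078118
t=5: π = [0.2742, 0.2581, 0.4677], E[r] = 1.1771, γ^t·E[r] = 0.695080, running G = 3.773198
t=6: π = [0.2742, 0.2581, 0.4677], E[r] = 1.1774, γ^t·E[r] = 0.625706, running G = 4.398903
t=7: π = [0.2742, 0.2581, 0.4677], E[r] = 1.1774, γ^t·E[r] = 0.563152, running G = 4.962055

G = 4.9621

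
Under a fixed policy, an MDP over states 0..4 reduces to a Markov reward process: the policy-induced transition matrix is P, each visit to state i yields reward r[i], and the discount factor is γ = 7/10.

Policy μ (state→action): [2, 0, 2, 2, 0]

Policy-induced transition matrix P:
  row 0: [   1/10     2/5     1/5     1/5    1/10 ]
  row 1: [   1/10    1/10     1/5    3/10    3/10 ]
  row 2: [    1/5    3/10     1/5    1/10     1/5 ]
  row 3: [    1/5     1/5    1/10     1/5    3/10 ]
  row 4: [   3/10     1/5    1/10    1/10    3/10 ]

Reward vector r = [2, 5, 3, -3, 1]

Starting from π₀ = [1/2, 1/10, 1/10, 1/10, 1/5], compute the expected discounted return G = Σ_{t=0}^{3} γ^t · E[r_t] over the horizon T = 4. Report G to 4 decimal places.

G = 4.4495

t=0: π = [0.5000, 0.1000, 0.1000, 0.1000, 0.2000], E[r] = 1.7000, γ^t·E[r] = 1.700000, running G = 1.700000
t=1: π = [0.1600, 0.3000, 0.1700, 0.1800, 0.1900], E[r] = 1.9800, γ^t·E[r] = 1.386000, running G = 3.086000
t=2: π = [0.1730, 0.2190, 0.1630, 0.1940, 0.2510], E[r] = 1.5990, γ^t·E[r] = 0.783510, running G = 3.869510
t=3: π = [0.1859, 0.2290, 0.1555, 0.1805, 0.2491], E[r] = 1.6909, γ^t·E[r] = 0.579979, running G = 4.449489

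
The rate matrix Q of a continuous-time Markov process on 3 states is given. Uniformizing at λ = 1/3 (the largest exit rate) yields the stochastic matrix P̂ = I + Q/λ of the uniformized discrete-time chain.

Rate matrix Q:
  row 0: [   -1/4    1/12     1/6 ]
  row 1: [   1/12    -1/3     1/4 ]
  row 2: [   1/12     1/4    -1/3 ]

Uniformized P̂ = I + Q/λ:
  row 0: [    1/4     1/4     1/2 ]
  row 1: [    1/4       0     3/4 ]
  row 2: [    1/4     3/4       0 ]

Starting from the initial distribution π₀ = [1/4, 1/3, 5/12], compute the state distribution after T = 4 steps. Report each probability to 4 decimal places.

t=0: π = [0.2500, 0.3333, 0.4167]
t=1: π = [0.2500, 0.3750, 0.3750]
t=2: π = [0.2500, 0.3438, 0.4063]
t=3: π = [0.2500, 0.3672, 0.3828]
t=4: π = [0.2500, 0.3496, 0.4004]

π = [0.2500, 0.3496, 0.4004]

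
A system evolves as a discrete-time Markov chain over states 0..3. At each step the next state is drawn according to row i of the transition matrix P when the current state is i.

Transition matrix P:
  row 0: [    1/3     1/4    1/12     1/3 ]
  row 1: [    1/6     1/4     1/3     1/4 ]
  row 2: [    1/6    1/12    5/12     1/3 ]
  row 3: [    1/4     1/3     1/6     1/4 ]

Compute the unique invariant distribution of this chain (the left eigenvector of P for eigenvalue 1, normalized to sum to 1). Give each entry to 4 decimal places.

π = [0.2290, 0.2327, 0.2485, 0.2898]

Balance equations π_j = Σ_i π_i·P[i][j]:
  π_0 = 1/3·π_0 + 1/6·π_1 + 1/6·π_2 + 1/4·π_3
  π_1 = 1/4·π_0 + 1/4·π_1 + 1/12·π_2 + 1/3·π_3
  π_2 = 1/12·π_0 + 1/3·π_1 + 5/12·π_2 + 1/6·π_3
  normalize: π_0 + π_1 + π_2 + π_3 = 1
Solving the linear system gives exactly π = [305/1332, 155/666, 331/1332, 193/666].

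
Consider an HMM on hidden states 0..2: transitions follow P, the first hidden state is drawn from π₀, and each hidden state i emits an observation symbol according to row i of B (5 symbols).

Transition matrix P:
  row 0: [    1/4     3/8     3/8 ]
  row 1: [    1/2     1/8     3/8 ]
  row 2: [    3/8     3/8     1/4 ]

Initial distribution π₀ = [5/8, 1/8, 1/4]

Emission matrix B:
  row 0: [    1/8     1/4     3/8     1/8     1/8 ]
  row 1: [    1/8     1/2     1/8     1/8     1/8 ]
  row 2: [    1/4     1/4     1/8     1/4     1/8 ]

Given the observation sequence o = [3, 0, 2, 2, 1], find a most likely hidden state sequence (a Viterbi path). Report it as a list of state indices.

path = [0, 2, 0, 0, 1]

t=0: δ = [7.812e-02, 1.562e-02, 6.250e-02]  (obs o_0=3)
t=1: δ = [2.930e-03, 3.662e-03, 7.324e-03]  ψ = [2, 0, 0]  (obs o_1=0)
t=2: δ = [1.030e-03, 3.433e-04, 2.289e-04]  ψ = [2, 2, 2]  (obs o_2=2)
t=3: δ = [9.656e-05, 4.828e-05, 4.828e-05]  ψ = [0, 0, 0]  (obs o_3=2)
t=4: δ = [6.035e-06, 1.810e-05, 9.052e-06]  ψ = [0, 0, 0]  (obs o_4=1)
backtrack: best end state = 1; path = [0, 2, 0, 0, 1]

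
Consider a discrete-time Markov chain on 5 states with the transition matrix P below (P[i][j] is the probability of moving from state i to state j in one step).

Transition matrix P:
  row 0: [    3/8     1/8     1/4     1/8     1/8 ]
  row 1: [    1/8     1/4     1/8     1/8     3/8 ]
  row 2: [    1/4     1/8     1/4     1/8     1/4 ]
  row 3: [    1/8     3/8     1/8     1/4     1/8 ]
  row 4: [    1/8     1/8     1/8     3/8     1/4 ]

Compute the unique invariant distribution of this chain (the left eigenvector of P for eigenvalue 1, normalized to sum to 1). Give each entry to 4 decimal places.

π = [0.1951, 0.2020, 0.1707, 0.2071, 0.2250]

Balance equations π_j = Σ_i π_i·P[i][j]:
  π_0 = 3/8·π_0 + 1/8·π_1 + 1/4·π_2 + 1/8·π_3 + 1/8·π_4
  π_1 = 1/8·π_0 + 1/4·π_1 + 1/8·π_2 + 3/8·π_3 + 1/8·π_4
  π_2 = 1/4·π_0 + 1/8·π_1 + 1/4·π_2 + 1/8·π_3 + 1/8·π_4
  π_3 = 1/8·π_0 + 1/8·π_1 + 1/8·π_2 + 1/4·π_3 + 3/8·π_4
  normalize: π_0 + π_1 + π_2 + π_3 + π_4 = 1
Solving the linear system gives exactly π = [8/41, 555/2747, 7/41, 569/2747, 618/2747].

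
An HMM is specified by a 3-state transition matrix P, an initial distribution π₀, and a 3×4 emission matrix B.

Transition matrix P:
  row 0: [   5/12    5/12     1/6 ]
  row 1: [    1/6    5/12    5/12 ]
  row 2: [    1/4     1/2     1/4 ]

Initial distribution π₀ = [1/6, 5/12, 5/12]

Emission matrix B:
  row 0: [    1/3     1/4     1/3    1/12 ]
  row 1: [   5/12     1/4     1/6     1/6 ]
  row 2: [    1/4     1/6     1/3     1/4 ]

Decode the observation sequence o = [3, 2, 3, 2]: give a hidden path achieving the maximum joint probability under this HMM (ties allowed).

t=0: δ = [1.389e-02, 6.944e-02, 1.042e-01]  (obs o_0=3)
t=1: δ = [8.681e-03, 8.681e-03, 9.645e-03]  ψ = [2, 2, 1]  (obs o_1=2)
t=2: δ = [3.014e-04, 8.038e-04, 9.042e-04]  ψ = [0, 2, 1]  (obs o_2=3)
t=3: δ = [7.535e-05, 7.535e-05, 1.116e-04]  ψ = [2, 2, 1]  (obs o_3=2)
backtrack: best end state = 2; path = [1, 2, 1, 2]

path = [1, 2, 1, 2]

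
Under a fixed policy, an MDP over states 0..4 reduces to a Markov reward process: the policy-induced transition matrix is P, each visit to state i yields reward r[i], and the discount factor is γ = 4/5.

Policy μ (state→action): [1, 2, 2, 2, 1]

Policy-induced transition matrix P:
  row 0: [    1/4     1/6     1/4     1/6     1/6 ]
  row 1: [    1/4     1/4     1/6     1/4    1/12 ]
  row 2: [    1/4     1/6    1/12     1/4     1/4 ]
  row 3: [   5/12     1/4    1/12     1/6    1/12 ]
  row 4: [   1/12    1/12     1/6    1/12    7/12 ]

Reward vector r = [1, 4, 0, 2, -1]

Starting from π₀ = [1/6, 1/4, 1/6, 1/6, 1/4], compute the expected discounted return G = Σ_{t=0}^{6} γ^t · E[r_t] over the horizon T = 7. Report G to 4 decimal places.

G = 4.3137

t=0: π = [0.1667, 0.2500, 0.1667, 0.1667, 0.2500], E[r] = 1.2500, γ^t·E[r] = 1.250000, running G = 1.250000
t=1: π = [0.2361, 0.1806, 0.1528, 0.1806, 0.2500], E[r] = 1.0694, γ^t·E[r] = 0.855556, running G = 2.105556
t=2: π = [0.2384, 0.1759, 0.1586, 0.1736, 0.2535], E[r] = 1.0359, γ^t·E[r] = 0.662963, running G = 2.768519
t=3: π = [0.2367, 0.1747, 0.1589, 0.1734, 0.2564], E[r] = 1.0258, γ^t·E[r] = 0.525235, running G = 3.293753
t=4: π = [0.2362, 0.1743, 0.1587, 0.1731, 0.2577], E[r] = 1.0219, γ^t·E[r] = 0.418568, running G = 3.712321
t=5: π = [0.2359, 0.1741, 0.1587, 0.1729, 0.2583], E[r] = 1.0200, γ^t·E[r] = 0.334240, running G = 4.046561
t=6: π = [0.2358, 0.1741, 0.1587, 0.1729, 0.2586], E[r] = 1.0192, γ^t·E[r] = 0.267170, running G = 4.313731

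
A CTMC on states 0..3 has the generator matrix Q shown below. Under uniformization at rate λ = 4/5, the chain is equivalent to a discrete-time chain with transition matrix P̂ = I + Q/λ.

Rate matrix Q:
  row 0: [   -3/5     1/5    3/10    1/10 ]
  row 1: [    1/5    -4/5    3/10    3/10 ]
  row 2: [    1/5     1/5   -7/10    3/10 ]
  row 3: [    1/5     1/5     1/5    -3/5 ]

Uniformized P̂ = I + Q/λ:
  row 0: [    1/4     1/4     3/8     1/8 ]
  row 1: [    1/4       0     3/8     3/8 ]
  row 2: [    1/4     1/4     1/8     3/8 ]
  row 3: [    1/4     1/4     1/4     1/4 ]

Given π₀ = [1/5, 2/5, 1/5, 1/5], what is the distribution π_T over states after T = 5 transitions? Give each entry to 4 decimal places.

t=0: π = [0.2000, 0.4000, 0.2000, 0.2000]
t=1: π = [0.2500, 0.1500, 0.3000, 0.3000]
t=2: π = [0.2500, 0.2125, 0.2625, 0.2750]
t=3: π = [0.2500, 0.1969, 0.2750, 0.2781]
t=4: π = [0.2500, 0.2008, 0.2715, 0.2777]
t=5: π = [0.2500, 0.1998, 0.2724, 0.2778]

π = [0.2500, 0.1998, 0.2724, 0.2778]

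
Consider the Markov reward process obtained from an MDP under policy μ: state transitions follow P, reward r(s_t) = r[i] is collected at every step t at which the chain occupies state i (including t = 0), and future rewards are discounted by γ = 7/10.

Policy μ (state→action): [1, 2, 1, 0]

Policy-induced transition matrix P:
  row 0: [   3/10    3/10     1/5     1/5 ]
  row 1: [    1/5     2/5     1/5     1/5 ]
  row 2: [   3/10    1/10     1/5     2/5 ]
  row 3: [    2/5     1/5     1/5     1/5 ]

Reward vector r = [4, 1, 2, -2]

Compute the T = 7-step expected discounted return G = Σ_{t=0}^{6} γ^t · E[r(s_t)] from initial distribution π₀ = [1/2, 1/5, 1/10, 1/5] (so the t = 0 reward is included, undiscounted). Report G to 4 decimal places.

G = 4.8681

t=0: π = [0.5000, 0.2000, 0.1000, 0.2000], E[r] = 2.0000, γ^t·E[r] = 2.000000, running G = 2.000000
t=1: π = [0.3000, 0.2800, 0.2000, 0.2200], E[r] = 1.4400, γ^t·E[r] = 1.008000, running G = 3.008000
t=2: π = [0.2940, 0.2660, 0.2000, 0.2400], E[r] = 1.3620, γ^t·E[r] = 0.667380, running G = 3.675380
t=3: π = [0.2974, 0.2626, 0.2000, 0.2400], E[r] = 1.3722, γ^t·E[r] = 0.470665, running G = 4.146045
t=4: π = [0.2977, 0.2623, 0.2000, 0.2400], E[r] = 1.3732, γ^t·E[r] = 0.329710, running G = 4.475755
t=5: π = [0.2978, 0.2622, 0.2000, 0.2400], E[r] = 1.3733, γ^t·E[r] = 0.230814, running G = 4.706569
t=6: π = [0.2978, 0.2622, 0.2000, 0.2400], E[r] = 1.3733, γ^t·E[r] = 0.161571, running G = 4.868140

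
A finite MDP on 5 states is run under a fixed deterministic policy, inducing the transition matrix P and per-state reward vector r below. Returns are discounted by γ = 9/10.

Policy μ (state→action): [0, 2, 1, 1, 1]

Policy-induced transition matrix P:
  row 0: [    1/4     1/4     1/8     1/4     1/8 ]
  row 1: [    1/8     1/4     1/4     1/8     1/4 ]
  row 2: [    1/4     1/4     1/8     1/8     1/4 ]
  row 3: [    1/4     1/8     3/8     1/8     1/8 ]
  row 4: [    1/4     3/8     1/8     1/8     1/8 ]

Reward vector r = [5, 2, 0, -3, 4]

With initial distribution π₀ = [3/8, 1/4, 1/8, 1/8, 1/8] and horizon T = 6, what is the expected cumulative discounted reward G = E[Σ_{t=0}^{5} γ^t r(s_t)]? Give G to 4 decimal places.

G = 9.2798

t=0: π = [0.3750, 0.2500, 0.1250, 0.1250, 0.1250], E[r] = 2.5000, γ^t·E[r] = 2.500000, running G = 2.500000
t=1: π = [0.2188, 0.2500, 0.1875, 0.1719, 0.1719], E[r] = 1.7656, γ^t·E[r] = 1.589063, running G = 4.089063
t=2: π = [0.2188, 0.2500, 0.1992, 0.1523, 0.1797], E[r] = 1.8555, γ^t·E[r] = 1.502930, running G = 5.591992
t=3: π = [0.2188, 0.2534, 0.1943, 0.1523, 0.1812], E[r] = 1.8682, γ^t·E[r] = 1.361892, running G = 6.953884
t=4: π = [0.2183, 0.2536, 0.1948, 0.1523, 0.1810], E[r] = 1.8657, γ^t·E[r] = 1.224061, running G = 8.177944
t=5: π = [0.2183, 0.2536, 0.1948, 0.1523, 0.1810], E[r] = 1.8660, γ^t·E[r] = 1.101835, running G = 9.279779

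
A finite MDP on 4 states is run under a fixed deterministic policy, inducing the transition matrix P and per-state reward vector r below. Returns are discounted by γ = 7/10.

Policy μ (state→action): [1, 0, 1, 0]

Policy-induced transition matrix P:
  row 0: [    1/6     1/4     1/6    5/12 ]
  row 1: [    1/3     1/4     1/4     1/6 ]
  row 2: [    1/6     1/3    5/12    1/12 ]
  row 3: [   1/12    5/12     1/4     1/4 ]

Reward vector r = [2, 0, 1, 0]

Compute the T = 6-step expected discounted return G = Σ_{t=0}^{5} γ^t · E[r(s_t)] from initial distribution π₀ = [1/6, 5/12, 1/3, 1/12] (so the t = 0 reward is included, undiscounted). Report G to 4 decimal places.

G = 2.0353

t=0: π = [0.1667, 0.4167, 0.3333, 0.0833], E[r] = 0.6667, γ^t·E[r] = 0.666667, running G = 0.666667
t=1: π = [0.2292, 0.2917, 0.2917, 0.1875], E[r] = 0.7500, γ^t·E[r] = 0.525000, running G = 1.191667
t=2: π = [0.1997, 0.3056, 0.2795, 0.2153], E[r] = 0.6788, γ^t·E[r] = 0.332622, running G = 1.524288
t=3: π = [0.1997, 0.3092, 0.2799, 0.2112], E[r] = 0.6793, γ^t·E[r] = 0.232984, running G = 1.757272
t=4: π = [0.2006, 0.3085, 0.2800, 0.2109], E[r] = 0.6812, γ^t·E[r] = 0.163558, running G = 1.920830
t=5: π = [0.2005, 0.3085, 0.2800, 0.2111], E[r] = 0.6810, γ^t·E[r] = 0.114454, running G = 2.035284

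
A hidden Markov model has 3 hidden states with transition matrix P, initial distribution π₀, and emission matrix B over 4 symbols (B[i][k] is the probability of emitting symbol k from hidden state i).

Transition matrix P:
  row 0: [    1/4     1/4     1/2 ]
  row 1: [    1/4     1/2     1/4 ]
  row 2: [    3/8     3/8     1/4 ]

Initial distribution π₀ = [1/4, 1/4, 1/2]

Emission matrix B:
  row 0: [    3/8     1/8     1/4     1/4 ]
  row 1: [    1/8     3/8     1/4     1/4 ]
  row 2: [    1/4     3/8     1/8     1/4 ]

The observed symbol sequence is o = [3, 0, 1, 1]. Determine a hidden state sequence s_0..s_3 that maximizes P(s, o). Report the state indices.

t=0: δ = [6.250e-02, 6.250e-02, 1.250e-01]  (obs o_0=3)
t=1: δ = [1.758e-02, 5.859e-03, 7.812e-03]  ψ = [2, 2, 0]  (obs o_1=0)
t=2: δ = [5.493e-04, 1.648e-03, 3.296e-03]  ψ = [0, 0, 0]  (obs o_2=1)
t=3: δ = [1.545e-04, 4.635e-04, 3.090e-04]  ψ = [2, 2, 2]  (obs o_3=1)
backtrack: best end state = 1; path = [2, 0, 2, 1]

path = [2, 0, 2, 1]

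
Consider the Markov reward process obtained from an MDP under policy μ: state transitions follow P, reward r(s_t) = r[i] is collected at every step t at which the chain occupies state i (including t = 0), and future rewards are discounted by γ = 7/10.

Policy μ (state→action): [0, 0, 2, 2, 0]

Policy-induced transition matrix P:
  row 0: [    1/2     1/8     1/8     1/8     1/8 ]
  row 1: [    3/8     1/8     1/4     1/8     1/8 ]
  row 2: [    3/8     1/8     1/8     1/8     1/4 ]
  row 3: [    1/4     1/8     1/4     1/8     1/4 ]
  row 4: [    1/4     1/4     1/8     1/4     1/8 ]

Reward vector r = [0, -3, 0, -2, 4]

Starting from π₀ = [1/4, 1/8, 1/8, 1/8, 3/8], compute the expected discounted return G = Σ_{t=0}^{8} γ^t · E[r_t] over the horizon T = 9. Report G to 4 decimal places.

G = 0.6082

t=0: π = [0.2500, 0.1250, 0.1250, 0.1250, 0.3750], E[r] = 0.8750, γ^t·E[r] = 0.875000, running G = 0.875000
t=1: π = [0.3438, 0.1719, 0.1563, 0.1719, 0.1563], E[r] = -0.2344, γ^t·E[r] = -0.164063, running G = 0.710938
t=2: π = [0.3770, 0.1445, 0.1680, 0.1445, 0.1660], E[r] = -0.0586, γ^t·E[r] = -0.028711, running G = 0.682227
t=3: π = [0.3833, 0.1458, 0.1611, 0.1458, 0.1641], E[r] = -0.0725, γ^t·E[r] = -0.024871, running G = 0.657356
t=4: π = [0.3842, 0.1455, 0.1614, 0.1455, 0.1634], E[r] = -0.0741, γ^t·E[r] = -0.017791, running G = 0.639565
t=5: π = [0.3844, 0.1454, 0.1614, 0.1454, 0.1634], E[r] = -0.0736, γ^t·E[r] = -0.012375, running G = 0.627191
t=6: π = [0.3845, 0.1454, 0.1614, 0.1454, 0.1633], E[r] = -0.0737, γ^t·E[r] = -0.008672, running G = 0.618519
t=7: π = [0.3845, 0.1454, 0.1614, 0.1454, 0.1633], E[r] = -0.0737, γ^t·E[r] = -0.006070, running G = 0.612449
t=8: π = [0.3845, 0.1454, 0.1614, 0.1454, 0.1633], E[r] = -0.0737, γ^t·E[r] = -0.004249, running G = 0.608200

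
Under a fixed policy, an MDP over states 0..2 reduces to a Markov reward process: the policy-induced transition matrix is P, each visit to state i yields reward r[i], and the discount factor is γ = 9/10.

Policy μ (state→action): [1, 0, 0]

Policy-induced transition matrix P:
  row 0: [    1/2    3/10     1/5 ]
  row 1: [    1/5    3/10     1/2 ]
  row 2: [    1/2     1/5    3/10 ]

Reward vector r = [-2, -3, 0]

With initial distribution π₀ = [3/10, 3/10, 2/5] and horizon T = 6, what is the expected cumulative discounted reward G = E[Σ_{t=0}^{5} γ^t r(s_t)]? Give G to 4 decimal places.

t=0: π = [0.3000, 0.3000, 0.4000], E[r] = -1.5000, γ^t·E[r] = -1.500000, running G = -1.500000
t=1: π = [0.4100, 0.2600, 0.3300], E[r] = -1.6000, γ^t·E[r] = -1.440000, running G = -2.940000
t=2: π = [0.4220, 0.2670, 0.3110], E[r] = -1.6450, γ^t·E[r] = -1.332450, running G = -4.272450
t=3: π = [0.4199, 0.2689, 0.3112], E[r] = -1.6465, γ^t·E[r] = -1.200299, running G = -5.472749
t=4: π = [0.4193, 0.2689, 0.3118], E[r] = -1.6453, γ^t·E[r] = -1.079481, running G = -6.552230
t=5: π = [0.4193, 0.2688, 0.3118], E[r] = -1.6451, γ^t·E[r] = -0.971436, running G = -7.523666

G = -7.5237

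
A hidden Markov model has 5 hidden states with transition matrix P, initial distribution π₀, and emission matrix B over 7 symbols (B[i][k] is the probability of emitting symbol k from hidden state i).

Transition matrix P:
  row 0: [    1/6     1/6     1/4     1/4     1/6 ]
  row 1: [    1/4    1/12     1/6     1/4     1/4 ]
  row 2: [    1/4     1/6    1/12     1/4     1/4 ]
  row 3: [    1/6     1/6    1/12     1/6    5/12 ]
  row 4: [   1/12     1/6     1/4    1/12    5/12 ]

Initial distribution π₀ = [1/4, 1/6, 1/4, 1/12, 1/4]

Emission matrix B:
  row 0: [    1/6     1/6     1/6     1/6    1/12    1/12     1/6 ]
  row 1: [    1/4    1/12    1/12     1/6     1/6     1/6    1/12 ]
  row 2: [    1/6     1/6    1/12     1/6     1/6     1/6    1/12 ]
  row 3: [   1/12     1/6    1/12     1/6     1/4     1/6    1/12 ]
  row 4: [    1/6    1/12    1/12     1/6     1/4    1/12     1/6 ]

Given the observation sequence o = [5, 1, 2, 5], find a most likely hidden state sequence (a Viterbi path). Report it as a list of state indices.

t=0: δ = [2.083e-02, 2.778e-02, 4.167e-02, 1.389e-02, 2.083e-02]  (obs o_0=5)
t=1: δ = [1.736e-03, 5.787e-04, 8.681e-04, 1.736e-03, 8.681e-04]  ψ = [2, 2, 0, 2, 2]  (obs o_1=1)
t=2: δ = [4.823e-05, 2.411e-05, 3.617e-05, 3.617e-05, 6.028e-05]  ψ = [0, 0, 0, 0, 3]  (obs o_2=2)
t=3: δ = [7.535e-07, 1.674e-06, 2.512e-06, 2.009e-06, 2.093e-06]  ψ = [2, 4, 4, 0, 4]  (obs o_3=5)
backtrack: best end state = 2; path = [2, 3, 4, 2]

path = [2, 3, 4, 2]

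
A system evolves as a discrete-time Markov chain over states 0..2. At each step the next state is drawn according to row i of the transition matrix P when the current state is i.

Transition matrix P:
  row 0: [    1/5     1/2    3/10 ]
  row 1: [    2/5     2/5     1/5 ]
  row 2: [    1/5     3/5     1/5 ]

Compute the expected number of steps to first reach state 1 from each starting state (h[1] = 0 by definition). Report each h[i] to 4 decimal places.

First-step conditioning: h[1] = 0; for i ≠ 1, h[i] = 1 + Σ_k P[i][k]·h[k].
  h[0] = 1 + 1/5·h[0] + 3/10·h[2]
  h[2] = 1 + 1/5·h[0] + 1/5·h[2]
Solving the 2×2 linear system over states ≠ 1 gives exactly h = [55/29, 0, 50/29] (h[1] = 0 is the target).

h = [1.8966, 0.0000, 1.7241]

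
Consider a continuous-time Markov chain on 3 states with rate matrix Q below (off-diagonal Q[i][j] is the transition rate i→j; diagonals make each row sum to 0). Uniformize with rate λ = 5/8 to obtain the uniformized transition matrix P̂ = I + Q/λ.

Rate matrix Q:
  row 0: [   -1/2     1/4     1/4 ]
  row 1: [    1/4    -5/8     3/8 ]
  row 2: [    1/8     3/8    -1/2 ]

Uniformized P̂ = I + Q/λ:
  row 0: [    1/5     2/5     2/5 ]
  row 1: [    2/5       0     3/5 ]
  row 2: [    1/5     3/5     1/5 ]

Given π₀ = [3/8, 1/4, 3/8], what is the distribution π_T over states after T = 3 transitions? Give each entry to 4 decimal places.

π = [0.2650, 0.3500, 0.3850]

t=0: π = [0.3750, 0.2500, 0.3750]
t=1: π = [0.2500, 0.3750, 0.3750]
t=2: π = [0.2750, 0.3250, 0.4000]
t=3: π = [0.2650, 0.3500, 0.3850]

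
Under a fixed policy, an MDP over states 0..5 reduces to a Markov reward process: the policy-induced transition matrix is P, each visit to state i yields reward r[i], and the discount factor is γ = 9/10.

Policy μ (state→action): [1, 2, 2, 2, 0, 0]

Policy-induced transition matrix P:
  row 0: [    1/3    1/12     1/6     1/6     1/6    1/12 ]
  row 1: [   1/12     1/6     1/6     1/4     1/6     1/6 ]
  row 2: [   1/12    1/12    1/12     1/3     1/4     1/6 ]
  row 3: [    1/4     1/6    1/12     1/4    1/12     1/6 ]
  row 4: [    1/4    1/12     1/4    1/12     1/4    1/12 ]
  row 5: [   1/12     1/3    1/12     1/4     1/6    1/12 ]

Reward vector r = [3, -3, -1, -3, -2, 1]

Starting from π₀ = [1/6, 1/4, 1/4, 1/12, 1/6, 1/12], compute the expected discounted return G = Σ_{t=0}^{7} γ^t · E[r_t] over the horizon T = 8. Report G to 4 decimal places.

t=0: π = [0.1667, 0.2500, 0.2500, 0.0833, 0.1667, 0.0833], E[r] = -1.0000, γ^t·E[r] = -1.000000, running G = -1.000000
t=1: π = [0.1667, 0.1319, 0.1458, 0.2292, 0.1944, 0.1319], E[r] = -0.9861, γ^t·E[r] = -0.887500, running G = -1.887500
t=2: π = [0.1956, 0.1464, 0.1406, 0.2159, 0.1759, 0.1256], E[r] = -0.8669, γ^t·E[r] = -0.702188, running G = -2.589688
t=3: π = [0.1975, 0.1449, 0.1412, 0.2161, 0.1751, 0.1252], E[r] = -0.8565, γ^t·E[r] = -0.624375, running G = -3.214063
t=4: π = [0.1979, 0.1447, 0.1410, 0.2161, 0.1750, 0.1252], E[r] = -0.8547, γ^t·E[r] = -0.560783, running G = -3.774845
t=5: π = [0.1980, 0.1447, 0.1411, 0.2161, 0.1750, 0.1252], E[r] = -0.8543, γ^t·E[r] = -0.504435, running G = -4.279280
t=6: π = [0.1980, 0.1447, 0.1411, 0.2161, 0.1750, 0.1252], E[r] = -0.8542, γ^t·E[r] = -0.453950, running G = -4.733229
t=7: π = [0.1980, 0.1447, 0.1411, 0.2161, 0.1750, 0.1252], E[r] = -0.8542, γ^t·E[r] = -0.408546, running G = -5.141775

G = -5.1418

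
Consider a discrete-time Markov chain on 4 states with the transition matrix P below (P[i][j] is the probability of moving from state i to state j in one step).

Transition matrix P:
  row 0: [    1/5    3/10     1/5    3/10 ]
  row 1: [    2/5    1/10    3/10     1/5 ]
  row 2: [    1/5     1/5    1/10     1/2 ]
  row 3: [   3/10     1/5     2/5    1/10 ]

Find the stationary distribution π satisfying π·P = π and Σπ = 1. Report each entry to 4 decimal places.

π = [0.2687, 0.2062, 0.2505, 0.2746]

Balance equations π_j = Σ_i π_i·P[i][j]:
  π_0 = 1/5·π_0 + 2/5·π_1 + 1/5·π_2 + 3/10·π_3
  π_1 = 3/10·π_0 + 1/10·π_1 + 1/5·π_2 + 1/5·π_3
  π_2 = 1/5·π_0 + 3/10·π_1 + 1/10·π_2 + 2/5·π_3
  normalize: π_0 + π_1 + π_2 + π_3 = 1
Solving the linear system gives exactly π = [413/1537, 317/1537, 385/1537, 422/1537].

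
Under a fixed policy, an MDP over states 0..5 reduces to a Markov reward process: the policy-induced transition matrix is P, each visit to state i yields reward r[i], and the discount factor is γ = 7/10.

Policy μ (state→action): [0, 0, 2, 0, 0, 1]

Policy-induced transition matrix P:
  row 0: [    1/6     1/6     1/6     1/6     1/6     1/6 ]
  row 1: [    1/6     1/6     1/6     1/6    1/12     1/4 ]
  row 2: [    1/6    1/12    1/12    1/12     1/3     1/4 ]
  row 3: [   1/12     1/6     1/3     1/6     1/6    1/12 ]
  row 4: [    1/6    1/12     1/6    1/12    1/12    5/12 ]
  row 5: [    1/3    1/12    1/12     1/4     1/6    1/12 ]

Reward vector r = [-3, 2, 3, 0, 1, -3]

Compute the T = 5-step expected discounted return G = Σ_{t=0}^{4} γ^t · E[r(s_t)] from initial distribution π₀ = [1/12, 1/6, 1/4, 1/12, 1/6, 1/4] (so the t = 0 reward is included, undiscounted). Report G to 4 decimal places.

t=0: π = [0.0833, 0.1667, 0.2500, 0.0833, 0.1667, 0.2500], E[r] = 0.2500, γ^t·E[r] = 0.250000, running G = 0.250000
t=1: π = [0.2014, 0.1111, 0.1389, 0.1528, 0.1806, 0.2153], E[r] = -0.4306, γ^t·E[r] = -0.301389, running G = -0.051389
t=2: π = [0.1898, 0.1221, 0.1626, 0.1580, 0.1655, 0.2020], E[r] = -0.2778, γ^t·E[r] = -0.136111, running G = -0.187500
t=3: π = [0.1872, 0.1225, 0.1626, 0.1562, 0.1698, 0.2018], E[r] = -0.2642, γ^t·E[r] = -0.090613, running G = -0.278113
t=4: π = [0.1873, 0.1222, 0.1623, 0.1558, 0.1694, 0.2030], E[r] = -0.2703, γ^t·E[r] = -0.064900, running G = -0.343013

G = -0.3430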